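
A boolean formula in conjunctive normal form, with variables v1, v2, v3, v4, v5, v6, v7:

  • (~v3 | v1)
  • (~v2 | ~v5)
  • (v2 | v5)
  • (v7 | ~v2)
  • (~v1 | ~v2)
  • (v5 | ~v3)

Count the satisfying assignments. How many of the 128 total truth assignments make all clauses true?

Split on v2, then v5.
  v2=1, v5=1: a clause becomes empty — 0.
  v2=1, v5=0: remaining (v1,v3,v4,v6,v7) ∈ {(0,0,0,0,1); (0,0,0,1,1); (0,0,1,0,1); (0,0,1,1,1)} — 4.
  v2=0, v5=1: v4, v6, v7 free; 3 ways for (v1,v3) × 2^3 = 24.
  v2=0, v5=0: a clause becomes empty — 0.
Total: 0 + 4 + 24 + 0 = 28.

28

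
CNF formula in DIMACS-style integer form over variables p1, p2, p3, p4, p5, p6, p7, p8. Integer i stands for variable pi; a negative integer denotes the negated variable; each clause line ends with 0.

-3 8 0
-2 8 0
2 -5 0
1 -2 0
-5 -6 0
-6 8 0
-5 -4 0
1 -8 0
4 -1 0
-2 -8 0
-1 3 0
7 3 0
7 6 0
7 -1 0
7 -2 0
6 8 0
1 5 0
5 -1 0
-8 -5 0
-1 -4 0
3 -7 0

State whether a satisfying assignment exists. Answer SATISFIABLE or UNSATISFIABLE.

UNSATISFIABLE

p1 = True:
  propagation gives p4=True; an empty clause results — contradiction.
p1 = False:
  propagation gives p2=False, p5=False; an empty clause results — contradiction.
Every branch closes, so no satisfying assignment exists.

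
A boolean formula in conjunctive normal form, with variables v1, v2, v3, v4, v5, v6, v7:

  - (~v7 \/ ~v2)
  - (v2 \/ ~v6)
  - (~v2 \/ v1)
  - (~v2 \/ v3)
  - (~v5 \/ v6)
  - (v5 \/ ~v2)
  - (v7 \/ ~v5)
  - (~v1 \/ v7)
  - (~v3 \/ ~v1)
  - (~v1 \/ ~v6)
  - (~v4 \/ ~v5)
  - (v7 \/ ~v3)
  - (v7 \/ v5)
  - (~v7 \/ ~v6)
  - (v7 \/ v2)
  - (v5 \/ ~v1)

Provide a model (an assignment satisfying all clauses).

v1 = 0, v2 = 0, v3 = 1, v4 = 1, v5 = 0, v6 = 0, v7 = 1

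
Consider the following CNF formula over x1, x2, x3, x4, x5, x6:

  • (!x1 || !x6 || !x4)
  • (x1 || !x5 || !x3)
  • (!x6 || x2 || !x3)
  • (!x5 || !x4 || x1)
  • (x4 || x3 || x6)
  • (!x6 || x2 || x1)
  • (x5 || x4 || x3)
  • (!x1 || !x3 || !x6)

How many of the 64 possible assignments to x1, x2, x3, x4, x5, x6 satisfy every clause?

24

Split on x1, then x3.
  x1=T, x3=T: forces x6=F; x2, x4, x5 free → 2^3 = 8.
  x1=T, x3=F: x2 free; 3 ways for (x4,x5,x6) × 2^1 = 6.
  x1=F, x3=T: x4 free; 3 ways for (x2,x5,x6) × 2^1 = 6.
  x1=F, x3=F: remaining (x2,x4,x5,x6) ∈ {(F,T,F,F); (T,F,T,T); (T,T,F,F); (T,T,F,T)} — 4.
Total: 8 + 6 + 6 + 4 = 24.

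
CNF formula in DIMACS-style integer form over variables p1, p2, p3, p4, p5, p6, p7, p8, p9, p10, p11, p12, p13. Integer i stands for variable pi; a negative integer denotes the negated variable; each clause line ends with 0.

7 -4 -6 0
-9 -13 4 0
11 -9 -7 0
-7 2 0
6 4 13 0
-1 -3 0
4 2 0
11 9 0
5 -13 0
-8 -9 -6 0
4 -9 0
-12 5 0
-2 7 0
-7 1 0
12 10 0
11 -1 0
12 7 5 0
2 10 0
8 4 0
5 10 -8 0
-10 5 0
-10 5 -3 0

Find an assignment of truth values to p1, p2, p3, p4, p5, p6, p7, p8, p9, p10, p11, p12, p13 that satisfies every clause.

p1=T, p2=T, p3=F, p4=T, p5=T, p6=T, p7=T, p8=F, p9=F, p10=F, p11=T, p12=T, p13=F

Check each clause:
  1. {¬p6, p7, ¬p4} — p7 is true.
  2. {¬p13, p4, ¬p9} — ¬p13 is true.
  3. {¬p9, p11, ¬p7} — p11 is true.
  4. {¬p7, p2} — p2 is true.
  5. {p4, p6, p13} — p4 is true.
  6. {¬p1, ¬p3} — ¬p3 is true.
  7. {p2, p4} — p2 is true.
  8. {p9, p11} — p11 is true.
  9. {¬p13, p5} — ¬p13 is true.
  10. {¬p9, ¬p8, ¬p6} — ¬p8 is true.
  11. {¬p9, p4} — p4 is true.
  12. {¬p12, p5} — p5 is true.
  13. {¬p2, p7} — p7 is true.
  14. {¬p7, p1} — p1 is true.
  15. {p10, p12} — p12 is true.
  16. {p11, ¬p1} — p11 is true.
  17. {p5, p7, p12} — p12 is true.
  18. {p10, p2} — p2 is true.
  19. {p4, p8} — p4 is true.
  20. {p10, p5, ¬p8} — ¬p8 is true.
  21. {p5, ¬p10} — p5 is true.
  22. {¬p10, p5, ¬p3} — p5 is true.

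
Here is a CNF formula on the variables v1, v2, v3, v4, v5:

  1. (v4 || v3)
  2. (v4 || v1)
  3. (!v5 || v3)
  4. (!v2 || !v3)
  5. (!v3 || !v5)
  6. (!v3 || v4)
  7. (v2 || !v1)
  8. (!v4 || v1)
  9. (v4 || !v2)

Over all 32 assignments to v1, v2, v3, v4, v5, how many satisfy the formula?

1

Satisfying assignments:
  v1=T v2=T v3=F v4=T v5=F
That's 1 in total.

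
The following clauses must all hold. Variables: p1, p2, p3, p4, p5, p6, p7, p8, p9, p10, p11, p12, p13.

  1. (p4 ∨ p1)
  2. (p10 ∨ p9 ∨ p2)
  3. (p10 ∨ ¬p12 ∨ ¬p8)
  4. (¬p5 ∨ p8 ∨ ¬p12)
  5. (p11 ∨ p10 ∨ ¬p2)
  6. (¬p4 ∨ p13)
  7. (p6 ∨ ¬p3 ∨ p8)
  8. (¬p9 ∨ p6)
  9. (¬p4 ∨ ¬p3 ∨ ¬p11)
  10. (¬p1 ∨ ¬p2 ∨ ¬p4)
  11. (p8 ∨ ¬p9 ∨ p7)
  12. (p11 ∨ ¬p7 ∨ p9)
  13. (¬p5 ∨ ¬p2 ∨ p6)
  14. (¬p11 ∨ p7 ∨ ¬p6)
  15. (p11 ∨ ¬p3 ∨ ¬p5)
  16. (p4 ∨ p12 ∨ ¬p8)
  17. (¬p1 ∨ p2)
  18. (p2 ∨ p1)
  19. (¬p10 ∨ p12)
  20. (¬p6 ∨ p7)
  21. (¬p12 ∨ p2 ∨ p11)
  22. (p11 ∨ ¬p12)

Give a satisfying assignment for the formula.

p1=True, p2=True, p3=True, p4=False, p5=False, p6=True, p7=True, p8=False, p9=True, p10=False, p11=True, p12=True, p13=True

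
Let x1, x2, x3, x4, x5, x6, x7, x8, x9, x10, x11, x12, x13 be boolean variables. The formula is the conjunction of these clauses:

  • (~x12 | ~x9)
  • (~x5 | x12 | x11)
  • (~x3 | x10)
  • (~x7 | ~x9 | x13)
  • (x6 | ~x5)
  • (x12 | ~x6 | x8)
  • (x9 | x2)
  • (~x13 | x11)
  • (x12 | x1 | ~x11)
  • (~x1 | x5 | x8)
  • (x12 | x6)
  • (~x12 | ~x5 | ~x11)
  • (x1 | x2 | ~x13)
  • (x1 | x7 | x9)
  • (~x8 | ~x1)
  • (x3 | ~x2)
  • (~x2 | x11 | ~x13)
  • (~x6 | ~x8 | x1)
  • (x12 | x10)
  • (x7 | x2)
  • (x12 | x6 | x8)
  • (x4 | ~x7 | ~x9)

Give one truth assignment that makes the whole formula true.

Pure literal: x4 appears only positively; assign x4 = True.
x10 occurs only positively in the remaining clauses — set x10 = True.
Set x1 = False and propagate.
The remaining clauses are satisfied by x2 = True, x3 = True, x5 = False, x6 = False, x7 = True, x8 = False, x9 = False, x11 = True, x12 = True, x13 = True.
Every clause has at least one true literal under this assignment.
Check each clause:
  1. (~x12 | ~x9) — ~x9 is true.
  2. (x11 | x12 | ~x5) — x11 is true.
  3. (~x3 | x10) — x10 is true.
  4. (~x9 | x13 | ~x7) — x13 is true.
  5. (~x5 | x6) — ~x5 is true.
  6. (~x6 | x8 | x12) — ~x6 is true.
  7. (x2 | x9) — x2 is true.
  8. (x11 | ~x13) — x11 is true.
  9. (~x11 | x12 | x1) — x12 is true.
  10. (~x1 | x8 | x5) — ~x1 is true.
  11. (x6 | x12) — x12 is true.
  12. (~x5 | ~x12 | ~x11) — ~x5 is true.
  13. (x1 | ~x13 | x2) — x2 is true.
  14. (x9 | x1 | x7) — x7 is true.
  15. (~x8 | ~x1) — ~x8 is true.
  16. (x3 | ~x2) — x3 is true.
  17. (x11 | ~x13 | ~x2) — x11 is true.
  18. (~x6 | x1 | ~x8) — ~x8 is true.
  19. (x12 | x10) — x10 is true.
  20. (x2 | x7) — x2 is true.
  21. (x12 | x8 | x6) — x12 is true.
  22. (~x9 | ~x7 | x4) — x4 is true.

x1=F, x2=T, x3=T, x4=T, x5=F, x6=F, x7=T, x8=F, x9=F, x10=T, x11=T, x12=T, x13=T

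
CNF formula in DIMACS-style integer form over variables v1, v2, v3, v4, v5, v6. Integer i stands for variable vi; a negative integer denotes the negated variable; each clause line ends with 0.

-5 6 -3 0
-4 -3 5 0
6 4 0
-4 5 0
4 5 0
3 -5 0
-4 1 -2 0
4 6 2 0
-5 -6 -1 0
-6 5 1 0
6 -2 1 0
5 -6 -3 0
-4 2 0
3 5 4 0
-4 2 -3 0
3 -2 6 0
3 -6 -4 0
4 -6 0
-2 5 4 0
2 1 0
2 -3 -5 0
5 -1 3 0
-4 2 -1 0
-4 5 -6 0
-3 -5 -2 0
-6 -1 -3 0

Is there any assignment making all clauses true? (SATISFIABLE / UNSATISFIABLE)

v4 = True:
  propagation gives v5=True, v3=True, v6=True, v1=False; an empty clause results — contradiction.
v4 = False:
  propagation gives v6=True; an empty clause results — contradiction.
Every branch closes, so no satisfying assignment exists.

UNSATISFIABLE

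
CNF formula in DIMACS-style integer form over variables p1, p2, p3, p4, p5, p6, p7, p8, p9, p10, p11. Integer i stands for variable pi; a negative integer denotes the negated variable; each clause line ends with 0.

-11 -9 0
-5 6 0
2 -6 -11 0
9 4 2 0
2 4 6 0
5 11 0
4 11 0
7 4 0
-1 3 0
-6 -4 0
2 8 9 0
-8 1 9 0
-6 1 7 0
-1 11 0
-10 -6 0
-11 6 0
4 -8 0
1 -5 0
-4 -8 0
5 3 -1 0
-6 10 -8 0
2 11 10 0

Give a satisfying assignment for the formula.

p1=0  p2=1  p3=0  p4=0  p5=0  p6=1  p7=1  p8=0  p9=0  p10=0  p11=1

Check each clause:
  1. (~p11 \/ ~p9) — ~p9 is true.
  2. (p6 \/ ~p5) — ~p5 is true.
  3. (~p11 \/ p2 \/ ~p6) — p2 is true.
  4. (p2 \/ p4 \/ p9) — p2 is true.
  5. (p4 \/ p2 \/ p6) — p2 is true.
  6. (p5 \/ p11) — p11 is true.
  7. (p11 \/ p4) — p11 is true.
  8. (p7 \/ p4) — p7 is true.
  9. (~p1 \/ p3) — ~p1 is true.
  10. (~p4 \/ ~p6) — ~p4 is true.
  11. (p2 \/ p9 \/ p8) — p2 is true.
  12. (p1 \/ p9 \/ ~p8) — ~p8 is true.
  13. (~p6 \/ p1 \/ p7) — p7 is true.
  14. (p11 \/ ~p1) — p11 is true.
  15. (~p10 \/ ~p6) — ~p10 is true.
  16. (p6 \/ ~p11) — p6 is true.
  17. (p4 \/ ~p8) — ~p8 is true.
  18. (~p5 \/ p1) — ~p5 is true.
  19. (~p8 \/ ~p4) — ~p8 is true.
  20. (~p1 \/ p3 \/ p5) — ~p1 is true.
  21. (p10 \/ ~p6 \/ ~p8) — ~p8 is true.
  22. (p11 \/ p10 \/ p2) — p2 is true.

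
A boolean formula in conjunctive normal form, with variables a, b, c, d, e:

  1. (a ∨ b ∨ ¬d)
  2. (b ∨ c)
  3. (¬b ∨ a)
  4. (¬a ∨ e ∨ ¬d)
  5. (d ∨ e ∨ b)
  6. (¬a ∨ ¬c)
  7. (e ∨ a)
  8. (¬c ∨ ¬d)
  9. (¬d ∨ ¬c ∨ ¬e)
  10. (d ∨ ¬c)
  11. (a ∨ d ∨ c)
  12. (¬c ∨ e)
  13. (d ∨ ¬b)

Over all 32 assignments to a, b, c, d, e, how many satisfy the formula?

The models are:
  a=T b=T c=F d=T e=T
That's 1 in total.

1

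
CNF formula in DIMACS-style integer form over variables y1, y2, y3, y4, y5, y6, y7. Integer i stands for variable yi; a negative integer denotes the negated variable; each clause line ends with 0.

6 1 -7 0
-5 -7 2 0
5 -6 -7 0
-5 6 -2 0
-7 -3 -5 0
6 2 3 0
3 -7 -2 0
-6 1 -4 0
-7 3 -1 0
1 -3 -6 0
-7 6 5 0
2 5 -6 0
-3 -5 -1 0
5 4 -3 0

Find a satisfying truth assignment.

y1=F, y2=T, y3=F, y4=T, y5=F, y6=F, y7=F

Pure literal: y7 appears only negated; assign y7 = False.
Branch on y1: take y1 = False.
Branch on y2: take y2 = True.
For the remaining variables, y3 = False, y4 = True, y5 = False, y6 = False works.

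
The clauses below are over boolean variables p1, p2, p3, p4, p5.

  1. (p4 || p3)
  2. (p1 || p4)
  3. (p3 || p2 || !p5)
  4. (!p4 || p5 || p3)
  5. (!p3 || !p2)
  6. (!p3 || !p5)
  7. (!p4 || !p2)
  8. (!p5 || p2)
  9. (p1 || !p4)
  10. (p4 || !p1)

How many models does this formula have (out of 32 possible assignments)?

The models are:
  p1=T p2=F p3=T p4=T p5=F
That's 1 in total.

1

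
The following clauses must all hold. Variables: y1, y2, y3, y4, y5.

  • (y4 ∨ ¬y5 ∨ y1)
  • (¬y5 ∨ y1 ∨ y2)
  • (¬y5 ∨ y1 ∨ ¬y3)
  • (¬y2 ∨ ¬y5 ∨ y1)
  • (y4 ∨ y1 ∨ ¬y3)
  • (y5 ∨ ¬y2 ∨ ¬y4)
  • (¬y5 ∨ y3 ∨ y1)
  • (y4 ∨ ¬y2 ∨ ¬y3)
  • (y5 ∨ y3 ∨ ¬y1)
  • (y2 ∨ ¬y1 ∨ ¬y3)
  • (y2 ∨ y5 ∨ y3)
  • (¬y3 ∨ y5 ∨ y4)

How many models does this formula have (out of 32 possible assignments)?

7

Split on y5, then y1.
  y5=1, y1=1: 5 of the 8 assignments to (y2,y3,y4) work.
  y5=1, y1=0: a clause becomes empty — 0.
  y5=0, y1=1: a clause becomes empty — 0.
  y5=0, y1=0: remaining (y2,y3,y4) ∈ {(0,1,1); (1,0,0)} — 2.
Total: 5 + 0 + 0 + 2 = 7.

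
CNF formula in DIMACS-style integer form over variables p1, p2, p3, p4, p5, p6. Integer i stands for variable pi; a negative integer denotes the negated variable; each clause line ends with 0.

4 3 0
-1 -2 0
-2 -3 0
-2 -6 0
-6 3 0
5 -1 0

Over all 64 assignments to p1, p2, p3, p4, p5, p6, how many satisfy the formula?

17

Split on p2, then p3.
  p2=T, p3=T: a clause becomes empty — 0.
  p2=T, p3=F: remaining (p1,p4,p5,p6) ∈ {(F,T,F,F); (F,T,T,F)} — 2.
  p2=F, p3=T: p4, p6 free; 3 ways for (p1,p5) × 2^2 = 12.
  p2=F, p3=F: remaining (p1,p4,p5,p6) ∈ {(F,T,F,F); (F,T,T,F); (T,T,T,F)} — 3.
Total: 0 + 2 + 12 + 3 = 17.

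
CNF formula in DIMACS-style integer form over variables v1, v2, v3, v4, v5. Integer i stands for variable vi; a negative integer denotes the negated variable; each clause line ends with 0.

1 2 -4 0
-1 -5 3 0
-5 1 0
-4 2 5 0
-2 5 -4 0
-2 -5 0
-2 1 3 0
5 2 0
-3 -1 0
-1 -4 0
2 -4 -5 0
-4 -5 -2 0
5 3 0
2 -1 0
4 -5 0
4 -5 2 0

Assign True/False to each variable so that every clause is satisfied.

v1=False, v2=True, v3=True, v4=False, v5=False

Check each clause:
  1. (v2 OR NOT v4 OR v1) — v2 is true.
  2. (NOT v1 OR NOT v5 OR v3) — v3 is true.
  3. (v1 OR NOT v5) — NOT v5 is true.
  4. (NOT v4 OR v2 OR v5) — v2 is true.
  5. (v5 OR NOT v2 OR NOT v4) — NOT v4 is true.
  6. (NOT v2 OR NOT v5) — NOT v5 is true.
  7. (v3 OR NOT v2 OR v1) — v3 is true.
  8. (v2 OR v5) — v2 is true.
  9. (NOT v3 OR NOT v1) — NOT v1 is true.
  10. (NOT v1 OR NOT v4) — NOT v4 is true.
  11. (NOT v5 OR NOT v4 OR v2) — v2 is true.
  12. (NOT v5 OR NOT v2 OR NOT v4) — NOT v5 is true.
  13. (v3 OR v5) — v3 is true.
  14. (v2 OR NOT v1) — v2 is true.
  15. (v4 OR NOT v5) — NOT v5 is true.
  16. (v4 OR NOT v5 OR v2) — v2 is true.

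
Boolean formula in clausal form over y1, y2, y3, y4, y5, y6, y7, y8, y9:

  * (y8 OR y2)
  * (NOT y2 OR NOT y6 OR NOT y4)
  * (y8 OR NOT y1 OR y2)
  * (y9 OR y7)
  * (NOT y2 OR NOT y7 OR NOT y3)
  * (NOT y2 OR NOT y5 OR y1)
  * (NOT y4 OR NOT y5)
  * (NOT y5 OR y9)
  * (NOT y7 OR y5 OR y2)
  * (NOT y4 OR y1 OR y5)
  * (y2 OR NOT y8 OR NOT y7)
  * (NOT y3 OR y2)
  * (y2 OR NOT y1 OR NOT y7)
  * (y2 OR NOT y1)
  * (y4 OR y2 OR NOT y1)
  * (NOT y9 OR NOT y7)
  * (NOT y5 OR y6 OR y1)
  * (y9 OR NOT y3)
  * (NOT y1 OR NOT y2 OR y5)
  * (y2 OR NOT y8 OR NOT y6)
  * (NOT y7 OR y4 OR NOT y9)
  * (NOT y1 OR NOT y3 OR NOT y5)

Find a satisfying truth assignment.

y3 occurs only negated in the remaining clauses — set y3 = False.
Branch on y1: take y1 = False.
Try y2 = True.
  then y5 is forced to False.
  then y4 is forced to False.
For the remaining variables, y6 = True, y7 = True, y8 = False, y9 = False works.

y1=F, y2=T, y3=F, y4=F, y5=F, y6=T, y7=T, y8=F, y9=F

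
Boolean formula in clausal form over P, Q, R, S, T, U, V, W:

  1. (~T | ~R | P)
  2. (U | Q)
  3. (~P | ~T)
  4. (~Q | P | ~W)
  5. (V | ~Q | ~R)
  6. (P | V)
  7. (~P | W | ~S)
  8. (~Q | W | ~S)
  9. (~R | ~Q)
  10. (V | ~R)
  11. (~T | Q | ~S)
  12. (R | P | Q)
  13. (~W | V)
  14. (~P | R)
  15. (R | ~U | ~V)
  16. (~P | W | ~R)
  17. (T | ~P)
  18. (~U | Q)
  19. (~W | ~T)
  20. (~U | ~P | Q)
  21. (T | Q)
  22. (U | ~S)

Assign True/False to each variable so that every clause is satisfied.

P=0, Q=1, R=0, S=0, T=0, U=0, V=1, W=0

Pure literal: S appears only negated; assign S = False.
Set P = False and propagate.
  then V is forced to True.
Try Q = True.
  then W is forced to False.
  then R is forced to False.
  then U is forced to False.
T is now unconstrained; take T = False.
Check each clause:
  1. (~R | P | ~T) — ~T is true.
  2. (U | Q) — Q is true.
  3. (~T | ~P) — ~T is true.
  4. (~Q | ~W | P) — ~W is true.
  5. (~Q | V | ~R) — ~R is true.
  6. (P | V) — V is true.
  7. (W | ~P | ~S) — ~S is true.
  8. (~S | ~Q | W) — ~S is true.
  9. (~Q | ~R) — ~R is true.
  10. (~R | V) — ~R is true.
  11. (Q | ~T | ~S) — Q is true.
  12. (Q | P | R) — Q is true.
  13. (V | ~W) — ~W is true.
  14. (~P | R) — ~P is true.
  15. (~U | ~V | R) — ~U is true.
  16. (~R | W | ~P) — ~R is true.
  17. (T | ~P) — ~P is true.
  18. (~U | Q) — ~U is true.
  19. (~T | ~W) — ~W is true.
  20. (~U | ~P | Q) — Q is true.
  21. (Q | T) — Q is true.
  22. (~S | U) — ~S is true.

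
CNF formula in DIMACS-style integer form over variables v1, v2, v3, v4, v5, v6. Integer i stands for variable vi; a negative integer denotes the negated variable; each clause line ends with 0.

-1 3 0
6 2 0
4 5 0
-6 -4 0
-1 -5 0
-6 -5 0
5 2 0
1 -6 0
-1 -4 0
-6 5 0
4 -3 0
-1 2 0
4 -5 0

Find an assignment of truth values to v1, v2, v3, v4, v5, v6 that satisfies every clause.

v1 = False, v2 = True, v3 = True, v4 = True, v5 = False, v6 = False

Pure literal: v2 appears only positively; assign v2 = True.
Set v1 = False and propagate.
  then v6 is forced to False.
The remaining clauses are satisfied by v3 = True, v4 = True, v5 = False.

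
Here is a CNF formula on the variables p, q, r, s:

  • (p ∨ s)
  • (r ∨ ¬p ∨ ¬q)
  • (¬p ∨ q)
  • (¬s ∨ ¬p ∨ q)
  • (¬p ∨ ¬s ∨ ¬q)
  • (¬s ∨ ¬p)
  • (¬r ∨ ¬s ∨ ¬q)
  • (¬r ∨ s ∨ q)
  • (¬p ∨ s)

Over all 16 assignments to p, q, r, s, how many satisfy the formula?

3

Satisfying assignments:
  p=0 q=0 r=0 s=1
  p=0 q=0 r=1 s=1
  p=0 q=1 r=0 s=1
That's 3 in total.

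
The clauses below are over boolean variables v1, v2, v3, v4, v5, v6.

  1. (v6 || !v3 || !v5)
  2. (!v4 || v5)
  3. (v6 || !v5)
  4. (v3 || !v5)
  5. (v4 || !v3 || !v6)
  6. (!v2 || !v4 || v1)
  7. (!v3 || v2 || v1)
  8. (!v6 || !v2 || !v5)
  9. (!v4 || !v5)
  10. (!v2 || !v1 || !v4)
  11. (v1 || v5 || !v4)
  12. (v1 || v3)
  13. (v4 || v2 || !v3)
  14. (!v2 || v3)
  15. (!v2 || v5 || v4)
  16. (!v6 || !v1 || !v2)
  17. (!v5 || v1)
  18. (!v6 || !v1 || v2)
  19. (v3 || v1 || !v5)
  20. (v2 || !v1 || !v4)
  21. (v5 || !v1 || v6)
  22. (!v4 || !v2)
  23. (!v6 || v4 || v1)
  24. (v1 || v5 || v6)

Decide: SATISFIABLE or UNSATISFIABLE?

v1 = True:
  v2 = True:
    propagation gives v4=False, v3=True, v6=False, v5=False; an empty clause results — contradiction.
  v2 = False:
    propagation gives v6=False, v5=False; an empty clause results — contradiction.
v1 = False:
  propagation gives v3=True, v2=True, v4=False, v6=False; an empty clause results — contradiction.
Every branch closes, so no satisfying assignment exists.

UNSATISFIABLE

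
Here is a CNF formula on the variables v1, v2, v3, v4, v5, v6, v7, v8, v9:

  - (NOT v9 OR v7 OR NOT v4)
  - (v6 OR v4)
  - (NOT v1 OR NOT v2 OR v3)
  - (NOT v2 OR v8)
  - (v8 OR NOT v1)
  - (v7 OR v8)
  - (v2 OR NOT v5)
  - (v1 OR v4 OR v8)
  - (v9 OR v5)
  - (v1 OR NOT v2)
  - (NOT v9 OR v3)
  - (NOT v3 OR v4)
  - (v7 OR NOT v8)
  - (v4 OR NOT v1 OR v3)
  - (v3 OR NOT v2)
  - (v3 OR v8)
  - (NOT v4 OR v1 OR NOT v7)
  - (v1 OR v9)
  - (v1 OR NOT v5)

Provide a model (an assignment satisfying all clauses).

v1=T  v2=T  v3=T  v4=T  v5=F  v6=T  v7=T  v8=T  v9=T

Check each clause:
  1. (NOT v9 OR v7 OR NOT v4) — v7 is true.
  2. (v4 OR v6) — v4 is true.
  3. (NOT v2 OR v3 OR NOT v1) — v3 is true.
  4. (NOT v2 OR v8) — v8 is true.
  5. (NOT v1 OR v8) — v8 is true.
  6. (v8 OR v7) — v8 is true.
  7. (v2 OR NOT v5) — v2 is true.
  8. (v1 OR v8 OR v4) — v8 is true.
  9. (v5 OR v9) — v9 is true.
  10. (v1 OR NOT v2) — v1 is true.
  11. (v3 OR NOT v9) — v3 is true.
  12. (NOT v3 OR v4) — v4 is true.
  13. (NOT v8 OR v7) — v7 is true.
  14. (NOT v1 OR v4 OR v3) — v3 is true.
  15. (v3 OR NOT v2) — v3 is true.
  16. (v3 OR v8) — v8 is true.
  17. (v1 OR NOT v4 OR NOT v7) — v1 is true.
  18. (v1 OR v9) — v9 is true.
  19. (v1 OR NOT v5) — v1 is true.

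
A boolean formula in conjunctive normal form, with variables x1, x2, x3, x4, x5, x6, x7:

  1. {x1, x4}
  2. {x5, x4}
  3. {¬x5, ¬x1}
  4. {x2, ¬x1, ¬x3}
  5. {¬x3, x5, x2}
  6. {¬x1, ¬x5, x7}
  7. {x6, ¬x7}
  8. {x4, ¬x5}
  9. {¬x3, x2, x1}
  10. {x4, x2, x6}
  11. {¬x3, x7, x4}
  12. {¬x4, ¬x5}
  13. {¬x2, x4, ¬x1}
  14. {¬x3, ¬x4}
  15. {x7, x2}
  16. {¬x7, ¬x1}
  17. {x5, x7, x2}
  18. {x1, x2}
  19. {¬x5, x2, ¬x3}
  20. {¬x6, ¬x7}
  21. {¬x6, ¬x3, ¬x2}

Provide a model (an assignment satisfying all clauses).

Pure literal: x3 appears only negated; assign x3 = False.
Try x1 = False.
  then x4 is forced to True.
  then x5 is forced to False.
  then x2 is forced to True.
Branch on x6: take x6 = True.
  then x7 is forced to False.

x1 = 0, x2 = 1, x3 = 0, x4 = 1, x5 = 0, x6 = 1, x7 = 0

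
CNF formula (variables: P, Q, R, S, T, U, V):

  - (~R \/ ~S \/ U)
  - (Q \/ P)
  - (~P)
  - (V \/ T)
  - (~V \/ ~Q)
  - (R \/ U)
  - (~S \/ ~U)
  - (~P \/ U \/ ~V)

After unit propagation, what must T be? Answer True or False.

True

Unit clause (~P) sets P = False.
In (P \/ Q), P is now false; Q must hold, so Q = True.
(~V \/ ~Q): since Q = True, the clause reduces to (~V). V = False.
(T \/ V): since V = False, the clause reduces to (T). T = True.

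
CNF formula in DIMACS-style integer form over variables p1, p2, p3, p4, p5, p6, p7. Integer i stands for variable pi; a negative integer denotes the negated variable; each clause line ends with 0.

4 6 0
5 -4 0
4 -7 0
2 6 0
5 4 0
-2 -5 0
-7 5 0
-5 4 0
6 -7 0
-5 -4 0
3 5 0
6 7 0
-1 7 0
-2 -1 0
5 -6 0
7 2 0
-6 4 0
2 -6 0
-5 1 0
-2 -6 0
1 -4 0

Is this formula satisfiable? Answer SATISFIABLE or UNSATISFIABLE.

UNSATISFIABLE

p5 = True:
  propagation gives p2=False, p6=True; an empty clause results — contradiction.
p5 = False:
  propagation gives p4=False; an empty clause results — contradiction.
Every branch closes, so no satisfying assignment exists.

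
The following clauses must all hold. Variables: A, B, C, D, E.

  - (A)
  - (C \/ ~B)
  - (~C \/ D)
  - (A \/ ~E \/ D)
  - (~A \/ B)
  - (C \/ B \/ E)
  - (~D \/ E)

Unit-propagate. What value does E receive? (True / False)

True

(A) is a unit clause: A = True.
From (~A \/ B) and A = True: B = True.
In (C \/ ~B), ~B is now false; C must hold, so C = True.
In (~C \/ D), ~C is now false; D must hold, so D = True.
(E \/ ~D) with D = True leaves only E, so E = True.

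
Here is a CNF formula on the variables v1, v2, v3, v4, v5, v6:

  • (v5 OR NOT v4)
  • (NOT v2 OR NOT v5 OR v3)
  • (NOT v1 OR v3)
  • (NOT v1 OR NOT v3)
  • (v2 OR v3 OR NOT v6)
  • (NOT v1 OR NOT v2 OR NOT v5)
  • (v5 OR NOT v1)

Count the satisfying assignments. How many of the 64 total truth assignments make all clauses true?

17

Split on v1, then v3.
  v1=1, v3=1: a clause becomes empty — 0.
  v1=1, v3=0: a clause becomes empty — 0.
  v1=0, v3=1: v2, v6 free; 3 ways for (v4,v5) × 2^2 = 12.
  v1=0, v3=0: 5 of the 16 assignments to (v2,v4,v5,v6) work.
Total: 0 + 0 + 12 + 5 = 17.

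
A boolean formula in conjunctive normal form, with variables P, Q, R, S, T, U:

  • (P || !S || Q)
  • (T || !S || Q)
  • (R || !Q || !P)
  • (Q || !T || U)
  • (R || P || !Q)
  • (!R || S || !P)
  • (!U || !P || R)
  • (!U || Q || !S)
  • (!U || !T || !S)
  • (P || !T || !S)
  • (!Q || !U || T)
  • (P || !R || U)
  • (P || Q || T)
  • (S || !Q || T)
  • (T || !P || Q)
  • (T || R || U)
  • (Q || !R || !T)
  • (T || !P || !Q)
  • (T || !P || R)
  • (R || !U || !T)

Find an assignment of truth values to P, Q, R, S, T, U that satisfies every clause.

P = 0  Q = 1  R = 1  S = 0  T = 1  U = 1

Check each clause:
  1. (P || Q || !S) — Q is true.
  2. (T || Q || !S) — Q is true.
  3. (!Q || !P || R) — R is true.
  4. (Q || U || !T) — Q is true.
  5. (P || !Q || R) — R is true.
  6. (!R || S || !P) — !P is true.
  7. (!U || !P || R) — R is true.
  8. (!S || Q || !U) — Q is true.
  9. (!S || !U || !T) — !S is true.
  10. (!S || P || !T) — !S is true.
  11. (T || !Q || !U) — T is true.
  12. (U || !R || P) — U is true.
  13. (T || P || Q) — Q is true.
  14. (T || S || !Q) — T is true.
  15. (!P || T || Q) — Q is true.
  16. (R || T || U) — R is true.
  17. (Q || !T || !R) — Q is true.
  18. (!Q || !P || T) — T is true.
  19. (R || !P || T) — R is true.
  20. (R || !T || !U) — R is true.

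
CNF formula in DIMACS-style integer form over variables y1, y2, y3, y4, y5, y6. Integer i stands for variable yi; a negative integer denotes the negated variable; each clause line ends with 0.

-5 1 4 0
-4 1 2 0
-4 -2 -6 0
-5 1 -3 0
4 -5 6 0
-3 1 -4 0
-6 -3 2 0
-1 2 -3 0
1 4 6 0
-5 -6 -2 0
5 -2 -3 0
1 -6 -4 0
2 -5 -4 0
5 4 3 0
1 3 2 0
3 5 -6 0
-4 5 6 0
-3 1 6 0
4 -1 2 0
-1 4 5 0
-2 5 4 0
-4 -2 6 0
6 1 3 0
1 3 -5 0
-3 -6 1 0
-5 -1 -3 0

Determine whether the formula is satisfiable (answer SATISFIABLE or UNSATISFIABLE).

UNSATISFIABLE

y1 = True:
  y5 = True:
    y2 = True:
      propagation gives y6=False, y4=True; contradiction.
    y2 = False:
      propagation gives y4=False; contradiction.
  y5 = False:
    propagation gives y4=True, y6=True, y2=False, y3=False; an empty clause results — contradiction.
y1 = False:
  y4 = True:
    propagation gives y2=True, y6=False; an empty clause results — contradiction.
  y4 = False:
    propagation gives y5=False, y6=True, y3=True; an empty clause results — contradiction.
Every branch closes, so no satisfying assignment exists.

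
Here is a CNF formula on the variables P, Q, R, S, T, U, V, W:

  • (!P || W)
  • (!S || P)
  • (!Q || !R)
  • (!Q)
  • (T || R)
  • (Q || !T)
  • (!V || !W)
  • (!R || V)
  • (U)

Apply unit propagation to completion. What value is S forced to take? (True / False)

False

(!Q) stands alone — Q = False.
(Q || !T) with Q = False leaves only !T, so T = False.
From (T || R) and T = False: R = True.
In (!R || V), !R is now false; V must hold, so V = True.
In (!V || !W), !V is now false; !W must hold, so W = False.
In (W || !P), W is now false; !P must hold, so P = False.
From (!S || P) and P = False: S = False.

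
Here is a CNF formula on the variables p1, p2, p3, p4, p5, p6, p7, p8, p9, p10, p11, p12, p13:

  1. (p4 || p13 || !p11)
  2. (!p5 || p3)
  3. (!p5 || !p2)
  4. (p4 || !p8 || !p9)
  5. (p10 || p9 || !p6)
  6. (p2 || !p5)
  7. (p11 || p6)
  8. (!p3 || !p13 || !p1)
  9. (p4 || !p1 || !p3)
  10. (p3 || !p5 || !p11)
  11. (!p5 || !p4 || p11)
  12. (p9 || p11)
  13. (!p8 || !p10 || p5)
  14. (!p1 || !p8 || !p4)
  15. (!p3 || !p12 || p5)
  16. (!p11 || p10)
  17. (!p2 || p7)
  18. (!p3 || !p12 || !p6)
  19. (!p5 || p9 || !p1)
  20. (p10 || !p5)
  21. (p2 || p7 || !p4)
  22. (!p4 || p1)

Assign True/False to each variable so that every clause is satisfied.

Pure literal: p8 appears only negated; assign p8 = False.
p12 occurs only negated in the remaining clauses — set p12 = False.
Set p1 = False and propagate.
  then p4 is forced to False.
Set p2 = False and propagate.
  then p5 is forced to False.
The remaining clauses are satisfied by p3 = True, p6 = True, p7 = False, p9 = True, p10 = True, p11 = False, p13 = True.
Every clause has at least one true literal under this assignment.
Check each clause:
  1. (p4 || !p11 || p13) — p13 is true.
  2. (!p5 || p3) — p3 is true.
  3. (!p5 || !p2) — !p5 is true.
  4. (!p8 || p4 || !p9) — !p8 is true.
  5. (p9 || !p6 || p10) — p9 is true.
  6. (!p5 || p2) — !p5 is true.
  7. (p11 || p6) — p6 is true.
  8. (!p13 || !p3 || !p1) — !p1 is true.
  9. (p4 || !p3 || !p1) — !p1 is true.
  10. (!p5 || p3 || !p11) — p3 is true.
  11. (!p4 || !p5 || p11) — !p5 is true.
  12. (p9 || p11) — p9 is true.
  13. (p5 || !p10 || !p8) — !p8 is true.
  14. (!p8 || !p1 || !p4) — !p8 is true.
  15. (p5 || !p3 || !p12) — !p12 is true.
  16. (p10 || !p11) — p10 is true.
  17. (p7 || !p2) — !p2 is true.
  18. (!p12 || !p3 || !p6) — !p12 is true.
  19. (p9 || !p5 || !p1) — p9 is true.
  20. (!p5 || p10) — p10 is true.
  21. (p7 || p2 || !p4) — !p4 is true.
  22. (p1 || !p4) — !p4 is true.

p1=0  p2=0  p3=1  p4=0  p5=0  p6=1  p7=0  p8=0  p9=1  p10=1  p11=0  p12=0  p13=1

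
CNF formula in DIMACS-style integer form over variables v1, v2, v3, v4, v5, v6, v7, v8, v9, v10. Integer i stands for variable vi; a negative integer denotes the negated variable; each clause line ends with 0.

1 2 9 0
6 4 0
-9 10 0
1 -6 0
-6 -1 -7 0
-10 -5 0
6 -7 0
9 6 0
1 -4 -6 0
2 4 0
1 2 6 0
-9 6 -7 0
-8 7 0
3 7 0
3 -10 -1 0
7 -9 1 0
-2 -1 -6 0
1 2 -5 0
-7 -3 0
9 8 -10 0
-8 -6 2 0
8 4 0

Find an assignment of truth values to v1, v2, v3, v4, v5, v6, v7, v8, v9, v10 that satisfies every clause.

v1=True, v2=False, v3=True, v4=True, v5=False, v6=False, v7=False, v8=False, v9=True, v10=True

v5 occurs only negated in the remaining clauses — set v5 = False.
Branch on v1: take v1 = True.
Branch on v2: take v2 = False.
  then v4 is forced to True.
For the remaining variables, v3 = True, v6 = False, v7 = False, v8 = False, v9 = True, v10 = True works.
Every clause has at least one true literal under this assignment.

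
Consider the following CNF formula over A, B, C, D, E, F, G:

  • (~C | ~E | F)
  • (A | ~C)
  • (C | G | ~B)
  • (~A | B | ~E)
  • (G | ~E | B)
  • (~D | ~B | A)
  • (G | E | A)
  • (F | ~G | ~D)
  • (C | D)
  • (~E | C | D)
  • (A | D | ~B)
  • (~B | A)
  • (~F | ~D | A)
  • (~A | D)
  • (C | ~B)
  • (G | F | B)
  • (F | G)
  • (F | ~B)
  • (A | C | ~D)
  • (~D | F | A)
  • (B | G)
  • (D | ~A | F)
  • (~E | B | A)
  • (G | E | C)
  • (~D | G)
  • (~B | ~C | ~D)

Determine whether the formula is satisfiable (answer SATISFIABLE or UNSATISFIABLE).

SATISFIABLE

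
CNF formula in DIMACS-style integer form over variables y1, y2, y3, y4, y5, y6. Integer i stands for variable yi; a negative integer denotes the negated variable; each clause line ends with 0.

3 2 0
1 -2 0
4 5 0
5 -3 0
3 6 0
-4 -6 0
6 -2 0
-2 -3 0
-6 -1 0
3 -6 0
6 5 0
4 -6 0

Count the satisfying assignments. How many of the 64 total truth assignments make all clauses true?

Satisfying assignments:
  y1=F y2=F y3=T y4=F y5=T y6=F
  y1=F y2=F y3=T y4=T y5=T y6=F
  y1=T y2=F y3=T y4=F y5=T y6=F
  y1=T y2=F y3=T y4=T y5=T y6=F
That's 4 in total.

4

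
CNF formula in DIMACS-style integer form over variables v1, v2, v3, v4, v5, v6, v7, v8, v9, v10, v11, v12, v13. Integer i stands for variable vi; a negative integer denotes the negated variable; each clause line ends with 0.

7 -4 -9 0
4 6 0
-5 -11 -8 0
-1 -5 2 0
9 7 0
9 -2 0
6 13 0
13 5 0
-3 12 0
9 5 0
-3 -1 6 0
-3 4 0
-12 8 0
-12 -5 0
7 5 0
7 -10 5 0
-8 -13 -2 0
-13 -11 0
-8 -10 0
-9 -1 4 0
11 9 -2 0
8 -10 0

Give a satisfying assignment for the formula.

v1=0, v2=0, v3=0, v4=0, v5=1, v6=1, v7=1, v8=1, v9=0, v10=0, v11=0, v12=0, v13=0

Pure literal: v1 appears only negated; assign v1 = False.
v3 occurs only negated in the remaining clauses — set v3 = False.
Branch on v2: take v2 = False.
Branch on v4: take v4 = False.
  then v6 is forced to True.
Try v5 = True.
  then v12 is forced to False.
For the remaining variables, v7 = True, v8 = True, v9 = False, v10 = False, v11 = False, v13 = False works.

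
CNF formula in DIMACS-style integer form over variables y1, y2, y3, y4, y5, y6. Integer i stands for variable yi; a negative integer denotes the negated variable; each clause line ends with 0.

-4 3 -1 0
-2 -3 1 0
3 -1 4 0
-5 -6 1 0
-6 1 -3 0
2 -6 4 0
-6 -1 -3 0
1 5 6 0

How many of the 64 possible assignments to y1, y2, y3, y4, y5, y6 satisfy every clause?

Case analysis on y1 and y3:
  y1=1, y3=1: forces y6=0; y2, y4, y5 free → 2^3 = 8.
  y1=1, y3=0: a clause becomes empty — 0.
  y1=0, y3=1: remaining (y2,y4,y5,y6) ∈ {(0,0,1,0); (0,1,1,0)} — 2.
  y1=0, y3=0: 7 of the 16 assignments to (y2,y4,y5,y6) work.
Total: 8 + 0 + 2 + 7 = 17.

17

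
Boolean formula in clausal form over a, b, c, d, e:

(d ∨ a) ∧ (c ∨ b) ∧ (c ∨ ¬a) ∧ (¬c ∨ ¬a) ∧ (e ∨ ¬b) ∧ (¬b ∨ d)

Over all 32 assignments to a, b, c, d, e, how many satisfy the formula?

The models are:
  a=F b=F c=T d=T e=F
  a=F b=F c=T d=T e=T
  a=F b=T c=F d=T e=T
  a=F b=T c=T d=T e=T
Count: 4.

4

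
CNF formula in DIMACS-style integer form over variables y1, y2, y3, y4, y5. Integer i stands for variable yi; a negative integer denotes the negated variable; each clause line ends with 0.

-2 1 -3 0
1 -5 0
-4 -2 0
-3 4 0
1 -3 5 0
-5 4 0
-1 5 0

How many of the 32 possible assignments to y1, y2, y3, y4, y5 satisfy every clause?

5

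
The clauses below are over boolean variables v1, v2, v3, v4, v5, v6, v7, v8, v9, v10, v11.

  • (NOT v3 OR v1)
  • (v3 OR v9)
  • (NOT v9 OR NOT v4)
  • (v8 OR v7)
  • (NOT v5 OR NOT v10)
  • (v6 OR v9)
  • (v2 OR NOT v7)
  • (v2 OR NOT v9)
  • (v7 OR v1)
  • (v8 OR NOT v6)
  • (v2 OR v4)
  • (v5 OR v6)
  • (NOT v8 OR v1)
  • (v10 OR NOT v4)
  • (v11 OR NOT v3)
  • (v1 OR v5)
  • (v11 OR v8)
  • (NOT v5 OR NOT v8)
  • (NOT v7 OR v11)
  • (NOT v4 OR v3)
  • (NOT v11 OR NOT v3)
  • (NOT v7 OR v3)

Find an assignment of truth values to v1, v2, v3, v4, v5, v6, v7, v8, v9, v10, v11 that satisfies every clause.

v1 occurs only positively in the remaining clauses — set v1 = True.
Pure literal: v2 appears only positively; assign v2 = True.
Try v3 = False.
  then v9 is forced to True.
  then v4 is forced to False.
  then v7 is forced to False.
  then v8 is forced to True.
  then v5 is forced to False.
  then v6 is forced to True.
v10, v11 are now unconstrained; take v10 = True, v11 = False.

v1=1  v2=1  v3=0  v4=0  v5=0  v6=1  v7=0  v8=1  v9=1  v10=1  v11=0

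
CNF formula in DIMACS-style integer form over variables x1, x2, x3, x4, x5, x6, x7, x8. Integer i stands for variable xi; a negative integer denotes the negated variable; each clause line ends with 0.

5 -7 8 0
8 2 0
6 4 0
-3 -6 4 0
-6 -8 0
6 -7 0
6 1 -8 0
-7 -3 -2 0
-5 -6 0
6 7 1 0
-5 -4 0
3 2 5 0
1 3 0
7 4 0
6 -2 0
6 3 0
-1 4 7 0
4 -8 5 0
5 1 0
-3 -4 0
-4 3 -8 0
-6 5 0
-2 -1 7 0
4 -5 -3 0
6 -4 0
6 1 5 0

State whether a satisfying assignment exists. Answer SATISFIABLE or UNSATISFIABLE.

x6 = True:
  propagation gives x8=False, x2=True, x5=False; an empty clause results — contradiction.
x6 = False:
  propagation gives x4=True; an empty clause results — contradiction.
Every branch closes, so no satisfying assignment exists.

UNSATISFIABLE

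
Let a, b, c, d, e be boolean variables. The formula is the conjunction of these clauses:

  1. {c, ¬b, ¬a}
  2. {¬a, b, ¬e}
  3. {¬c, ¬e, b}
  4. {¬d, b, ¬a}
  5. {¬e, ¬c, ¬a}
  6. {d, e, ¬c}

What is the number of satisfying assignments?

Split on a, then b.
  a=1, b=1: remaining (c,d,e) ∈ {(1,1,0)} — 1.
  a=1, b=0: remaining (c,d,e) ∈ {(0,0,0)} — 1.
  a=0, b=1: 7 of the 8 assignments to (c,d,e) work.
  a=0, b=0: 5 of the 8 assignments to (c,d,e) work.
Total: 1 + 1 + 7 + 5 = 14.

14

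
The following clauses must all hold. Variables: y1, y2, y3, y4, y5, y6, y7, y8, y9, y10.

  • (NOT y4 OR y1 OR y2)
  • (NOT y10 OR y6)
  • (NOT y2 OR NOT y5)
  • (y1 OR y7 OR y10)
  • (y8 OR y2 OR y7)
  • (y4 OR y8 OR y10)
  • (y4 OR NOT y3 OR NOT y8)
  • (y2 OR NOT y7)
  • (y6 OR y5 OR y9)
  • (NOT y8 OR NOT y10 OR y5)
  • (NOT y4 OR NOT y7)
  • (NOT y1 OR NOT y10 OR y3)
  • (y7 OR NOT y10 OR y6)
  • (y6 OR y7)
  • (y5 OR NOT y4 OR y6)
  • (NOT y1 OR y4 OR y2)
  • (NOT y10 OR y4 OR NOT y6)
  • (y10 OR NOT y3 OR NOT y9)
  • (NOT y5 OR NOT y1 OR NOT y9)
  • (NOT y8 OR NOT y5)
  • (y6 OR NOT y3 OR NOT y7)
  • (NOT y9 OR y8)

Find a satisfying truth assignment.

Set y1 = True and propagate.
Set y2 = True and propagate.
  then y5 is forced to False.
Set y3 = False and propagate.
  then y10 is forced to False.
The remaining clauses are satisfied by y4 = False, y6 = True, y7 = True, y8 = True, y9 = False.
Every clause has at least one true literal under this assignment.

y1 = T  y2 = T  y3 = F  y4 = F  y5 = F  y6 = T  y7 = T  y8 = T  y9 = F  y10 = F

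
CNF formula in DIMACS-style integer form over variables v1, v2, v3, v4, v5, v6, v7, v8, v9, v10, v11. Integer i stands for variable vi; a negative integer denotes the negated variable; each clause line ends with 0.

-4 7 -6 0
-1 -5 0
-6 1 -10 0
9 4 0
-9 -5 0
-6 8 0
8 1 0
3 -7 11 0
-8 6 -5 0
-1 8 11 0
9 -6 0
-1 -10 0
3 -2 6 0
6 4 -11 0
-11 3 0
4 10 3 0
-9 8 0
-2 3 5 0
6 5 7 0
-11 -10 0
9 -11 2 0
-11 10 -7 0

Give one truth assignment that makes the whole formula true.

v1=False, v2=False, v3=True, v4=True, v5=False, v6=False, v7=True, v8=True, v9=False, v10=False, v11=False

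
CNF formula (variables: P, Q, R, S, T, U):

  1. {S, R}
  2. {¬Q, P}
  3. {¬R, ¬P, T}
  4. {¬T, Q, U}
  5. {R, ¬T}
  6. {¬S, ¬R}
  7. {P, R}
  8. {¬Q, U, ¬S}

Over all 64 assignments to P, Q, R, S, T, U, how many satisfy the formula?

9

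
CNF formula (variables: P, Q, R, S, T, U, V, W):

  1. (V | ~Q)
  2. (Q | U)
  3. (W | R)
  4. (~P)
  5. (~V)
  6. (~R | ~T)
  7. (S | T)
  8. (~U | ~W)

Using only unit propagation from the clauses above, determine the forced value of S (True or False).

True

(~P) is a unit clause: P = False.
Unit clause (~V) sets V = False.
In (~Q | V), V is now false; ~Q must hold, so Q = False.
From (U | Q) and Q = False: U = True.
From (~U | ~W) and U = True: W = False.
From (R | W) and W = False: R = True.
(~T | ~R) with R = True leaves only ~T, so T = False.
(T | S): since T = False, the clause reduces to (S). S = True.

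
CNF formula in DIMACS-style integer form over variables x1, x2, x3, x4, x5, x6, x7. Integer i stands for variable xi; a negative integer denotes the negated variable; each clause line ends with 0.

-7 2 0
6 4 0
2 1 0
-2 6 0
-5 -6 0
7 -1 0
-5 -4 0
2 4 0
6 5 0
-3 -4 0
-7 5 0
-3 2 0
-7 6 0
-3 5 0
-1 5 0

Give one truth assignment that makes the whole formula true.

Pure literal: x3 appears only negated; assign x3 = False.
Branch on x1: take x1 = False.
  then x2 is forced to True.
  then x6 is forced to True.
  then x5 is forced to False.
  then x7 is forced to False.
x4 is now unconstrained; take x4 = False.
Every clause has at least one true literal under this assignment.
Check each clause:
  1. (¬x7 ∨ x2) — ¬x7 is true.
  2. (x4 ∨ x6) — x6 is true.
  3. (x2 ∨ x1) — x2 is true.
  4. (x6 ∨ ¬x2) — x6 is true.
  5. (¬x6 ∨ ¬x5) — ¬x5 is true.
  6. (x7 ∨ ¬x1) — ¬x1 is true.
  7. (¬x4 ∨ ¬x5) — ¬x5 is true.
  8. (x4 ∨ x2) — x2 is true.
  9. (x6 ∨ x5) — x6 is true.
  10. (¬x4 ∨ ¬x3) — ¬x4 is true.
  11. (¬x7 ∨ x5) — ¬x7 is true.
  12. (x2 ∨ ¬x3) — x2 is true.
  13. (¬x7 ∨ x6) — ¬x7 is true.
  14. (x5 ∨ ¬x3) — ¬x3 is true.
  15. (¬x1 ∨ x5) — ¬x1 is true.

x1=F, x2=T, x3=F, x4=F, x5=F, x6=T, x7=F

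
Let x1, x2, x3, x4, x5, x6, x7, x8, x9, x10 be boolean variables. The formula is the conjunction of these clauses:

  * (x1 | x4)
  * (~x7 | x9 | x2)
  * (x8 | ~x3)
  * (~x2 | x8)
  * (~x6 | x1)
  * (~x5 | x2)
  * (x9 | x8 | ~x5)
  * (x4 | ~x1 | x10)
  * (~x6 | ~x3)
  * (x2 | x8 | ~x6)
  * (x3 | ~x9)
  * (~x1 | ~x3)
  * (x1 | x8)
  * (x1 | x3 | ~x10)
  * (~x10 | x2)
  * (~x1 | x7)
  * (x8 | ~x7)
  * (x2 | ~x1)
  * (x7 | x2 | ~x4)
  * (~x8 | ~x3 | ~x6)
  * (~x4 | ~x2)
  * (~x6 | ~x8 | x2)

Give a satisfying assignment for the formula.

x1 = T, x2 = T, x3 = F, x4 = F, x5 = F, x6 = F, x7 = T, x8 = T, x9 = F, x10 = T

Pure literal: x5 appears only negated; assign x5 = False.
Pure literal: x6 appears only negated; assign x6 = False.
Try x1 = True.
  then x3 is forced to False.
  then x9 is forced to False.
  then x7 is forced to True.
  then x2 is forced to True.
  then x8 is forced to True.
  then x4 is forced to False.
  then x10 is forced to True.
Every clause has at least one true literal under this assignment.
Check each clause:
  1. (x4 | x1) — x1 is true.
  2. (~x7 | x2 | x9) — x2 is true.
  3. (~x3 | x8) — x8 is true.
  4. (~x2 | x8) — x8 is true.
  5. (x1 | ~x6) — x1 is true.
  6. (~x5 | x2) — x2 is true.
  7. (x9 | ~x5 | x8) — x8 is true.
  8. (x10 | x4 | ~x1) — x10 is true.
  9. (~x3 | ~x6) — ~x6 is true.
  10. (x8 | x2 | ~x6) — x8 is true.
  11. (x3 | ~x9) — ~x9 is true.
  12. (~x3 | ~x1) — ~x3 is true.
  13. (x1 | x8) — x8 is true.
  14. (~x10 | x3 | x1) — x1 is true.
  15. (x2 | ~x10) — x2 is true.
  16. (~x1 | x7) — x7 is true.
  17. (~x7 | x8) — x8 is true.
  18. (x2 | ~x1) — x2 is true.
  19. (x2 | ~x4 | x7) — x2 is true.
  20. (~x8 | ~x3 | ~x6) — ~x6 is true.
  21. (~x4 | ~x2) — ~x4 is true.
  22. (x2 | ~x6 | ~x8) — ~x6 is true.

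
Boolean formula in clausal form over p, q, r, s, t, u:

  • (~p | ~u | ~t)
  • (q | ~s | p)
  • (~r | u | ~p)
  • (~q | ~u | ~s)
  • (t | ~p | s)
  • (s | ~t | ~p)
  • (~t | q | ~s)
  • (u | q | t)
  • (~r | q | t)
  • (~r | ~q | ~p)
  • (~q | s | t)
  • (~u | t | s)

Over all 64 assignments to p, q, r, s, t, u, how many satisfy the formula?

Case analysis on t and q:
  t=T, q=T: 7 of the 16 assignments to (p,r,s,u) work.
  t=T, q=F: remaining (p,r,s,u) ∈ {(F,F,F,F); (F,F,F,T); (F,T,F,F); (F,T,F,T)} — 4.
  t=F, q=T: remaining (p,r,s,u) ∈ {(F,F,T,F); (F,T,T,F); (T,F,T,F)} — 3.
  t=F, q=F: remaining (p,r,s,u) ∈ {(T,F,T,T)} — 1.
Total: 7 + 4 + 3 + 1 = 15.

15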